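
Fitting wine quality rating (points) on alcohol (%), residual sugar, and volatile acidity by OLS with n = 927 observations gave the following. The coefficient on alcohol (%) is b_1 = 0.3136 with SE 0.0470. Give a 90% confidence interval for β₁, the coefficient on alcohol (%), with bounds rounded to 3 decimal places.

(0.236, 0.391)

df = n − k − 1 = 927 − 3 − 1 = 923.
t* = t_{0.05, 923} = 1.646506.
Margin = t* × SE = 1.646506 × 0.0470 = 0.07739.
CI: 0.3136 ± 0.07739 → (0.236, 0.391).
With 90% confidence, each one-unit increase in alcohol (%) is associated with a change of between 0.236 and 0.391 points in wine quality rating, holding the other predictors fixed.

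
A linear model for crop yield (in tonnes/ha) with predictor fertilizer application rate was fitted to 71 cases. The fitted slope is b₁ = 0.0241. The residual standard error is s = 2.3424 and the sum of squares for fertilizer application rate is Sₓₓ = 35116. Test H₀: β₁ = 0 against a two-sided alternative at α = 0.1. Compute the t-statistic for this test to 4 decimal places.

t = 1.9280

SE(b₁) = s/√Sₓₓ = 2.3424/√35116 = 0.0125.
t = 0.0241 / 0.0125 = 1.9280.
df = n − 2 = 69.
Two-sided p ≈ 0.0580, which is < 0.1, so reject H₀.
There is evidence that fertilizer application rate is associated with crop yield.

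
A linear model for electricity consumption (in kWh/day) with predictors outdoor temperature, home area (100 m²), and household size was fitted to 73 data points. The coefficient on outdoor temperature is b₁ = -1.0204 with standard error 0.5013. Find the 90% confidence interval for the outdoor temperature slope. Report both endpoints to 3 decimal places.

df = n − k − 1 = 73 − 3 − 1 = 69.
t* = t_{0.05, 69} = 1.667239.
Margin = t* × SE = 1.667239 × 0.5013 = 0.83579.
CI: -1.0204 ± 0.83579 → (-1.856, -0.185).
With 90% confidence, each one-unit increase in outdoor temperature is associated with a change of between -1.856 and -0.185 kWh/day in electricity consumption, holding the other predictors fixed.

(-1.856, -0.185)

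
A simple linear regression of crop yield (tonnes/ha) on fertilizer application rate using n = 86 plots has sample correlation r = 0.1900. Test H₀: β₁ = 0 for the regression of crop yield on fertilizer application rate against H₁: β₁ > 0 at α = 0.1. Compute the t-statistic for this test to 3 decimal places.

t = 1.774

t = r·√(n − 2)/√(1 − r²) = 0.1900·√84/√0.9639 = 1.774.
df = n − 2 = 84.
One-sided p ≈ 0.0399, which is < 0.1, so reject H₀.
There is evidence of a linear association between fertilizer application rate and crop yield.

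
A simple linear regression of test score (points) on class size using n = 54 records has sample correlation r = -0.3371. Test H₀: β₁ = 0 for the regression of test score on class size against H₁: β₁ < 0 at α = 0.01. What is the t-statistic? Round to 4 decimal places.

t = r·√(n − 2)/√(1 − r²) = -0.3371·√52/√0.886364 = -2.5820.
df = n − 2 = 52.
One-sided p ≈ 0.0063, which is < 0.01, so reject H₀.
There is evidence of a linear association between class size and test score.

t = -2.5820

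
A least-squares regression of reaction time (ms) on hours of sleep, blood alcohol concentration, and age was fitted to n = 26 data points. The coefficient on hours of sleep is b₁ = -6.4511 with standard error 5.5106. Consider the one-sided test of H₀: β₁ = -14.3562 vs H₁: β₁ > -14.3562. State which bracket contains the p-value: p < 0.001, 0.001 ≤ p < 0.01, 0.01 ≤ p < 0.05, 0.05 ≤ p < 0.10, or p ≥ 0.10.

0.05 ≤ p < 0.10

t = (-6.4511 − (-14.3562)) / 5.5106 = 1.435.
df = n − k − 1 = 26 − 3 − 1 = 22.
One-sided p = P(T_{22} > t) ≈ 0.0827.
So 0.05 ≤ p < 0.10.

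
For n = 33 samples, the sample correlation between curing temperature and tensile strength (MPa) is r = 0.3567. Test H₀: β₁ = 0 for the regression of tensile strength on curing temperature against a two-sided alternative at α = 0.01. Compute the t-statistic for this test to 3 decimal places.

t = 2.126

t = r·√(n − 2)/√(1 − r²) = 0.3567·√31/√0.872765 = 2.126.
df = n − 2 = 31.
Two-sided p ≈ 0.0416, which is ≥ 0.01, so fail to reject H₀.
The data do not give significant evidence of a linear association between curing temperature and tensile strength.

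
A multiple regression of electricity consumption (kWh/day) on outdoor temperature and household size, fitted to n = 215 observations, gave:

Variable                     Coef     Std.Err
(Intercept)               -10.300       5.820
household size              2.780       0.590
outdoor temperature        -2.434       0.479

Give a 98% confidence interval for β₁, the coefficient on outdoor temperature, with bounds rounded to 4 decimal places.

Read off: b = -2.434, SE = 0.479 for outdoor temperature.
df = n − k − 1 = 215 − 2 − 1 = 212.
t* = t_{0.01, 212} = 2.344066.
Margin = t* × SE = 2.344066 × 0.479 = 1.122808.
CI: -2.434 ± 1.122808 → (-3.5568, -1.3112).

(-3.5568, -1.3112)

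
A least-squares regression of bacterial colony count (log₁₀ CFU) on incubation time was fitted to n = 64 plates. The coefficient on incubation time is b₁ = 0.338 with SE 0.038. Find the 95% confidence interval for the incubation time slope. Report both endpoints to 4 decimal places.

(0.2620, 0.4140)

df = n − 2 = 64 − 2 = 62.
t* = t_{0.025, 62} = 1.998972.
Margin = t* × SE = 1.998972 × 0.038 = 0.075961.
CI: 0.338 ± 0.075961 → (0.2620, 0.4140).
With 95% confidence, each one-unit increase in incubation time is associated with a change of between 0.2620 and 0.4140 log₁₀ CFU in bacterial colony count.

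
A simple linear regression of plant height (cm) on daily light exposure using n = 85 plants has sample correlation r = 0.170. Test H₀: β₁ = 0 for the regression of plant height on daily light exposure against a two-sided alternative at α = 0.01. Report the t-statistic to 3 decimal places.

t = 1.572

t = r·√(n − 2)/√(1 − r²) = 0.170·√83/√0.9711 = 1.572.
df = n − 2 = 83.
Two-sided p ≈ 0.1198, which is ≥ 0.01, so fail to reject H₀.
The data do not give significant evidence of a linear association between daily light exposure and plant height.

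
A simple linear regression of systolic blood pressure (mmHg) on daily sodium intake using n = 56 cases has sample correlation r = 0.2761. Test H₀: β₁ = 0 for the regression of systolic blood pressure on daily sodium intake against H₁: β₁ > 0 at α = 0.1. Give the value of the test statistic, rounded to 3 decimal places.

t = 2.111

t = r·√(n − 2)/√(1 − r²) = 0.2761·√54/√0.923769 = 2.111.
df = n − 2 = 54.
One-sided p ≈ 0.0197, which is < 0.1, so reject H₀.
There is evidence of a linear association between daily sodium intake and systolic blood pressure.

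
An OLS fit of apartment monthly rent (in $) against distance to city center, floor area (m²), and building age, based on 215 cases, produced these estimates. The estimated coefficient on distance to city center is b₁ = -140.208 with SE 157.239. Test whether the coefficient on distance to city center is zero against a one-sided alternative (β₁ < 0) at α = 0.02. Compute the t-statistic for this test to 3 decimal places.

t = -0.892

H₀: β₁ = 0 vs H₁: β₁ < 0.
t = (b₁ − β₁⁰)/SE = -140.208 / 157.239 = -0.892.
df = n − k − 1 = 215 − 3 − 1 = 211.
One-sided p ≈ 0.1868, which is ≥ 0.02, so fail to reject H₀.
The data do not give significant evidence that the true slope on distance to city center is negative, holding the other predictors fixed.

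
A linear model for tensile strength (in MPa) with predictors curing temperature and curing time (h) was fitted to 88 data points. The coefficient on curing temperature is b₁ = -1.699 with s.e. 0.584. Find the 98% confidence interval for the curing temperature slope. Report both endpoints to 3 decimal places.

(-3.084, -0.314)

df = n − k − 1 = 88 − 2 − 1 = 85.
t* = t_{0.01, 85} = 2.371022.
Margin = t* × SE = 2.371022 × 0.584 = 1.38468.
CI: -1.699 ± 1.38468 → (-3.084, -0.314).
With 98% confidence, each one-unit increase in curing temperature is associated with a change of between -3.084 and -0.314 MPa in tensile strength, holding the other predictors fixed.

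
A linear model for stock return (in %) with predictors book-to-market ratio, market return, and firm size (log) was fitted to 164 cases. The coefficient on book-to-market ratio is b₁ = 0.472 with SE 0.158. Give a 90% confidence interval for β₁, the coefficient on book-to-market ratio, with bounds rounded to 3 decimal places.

df = n − k − 1 = 164 − 3 − 1 = 160.
t* = t_{0.05, 160} = 1.654433.
Margin = t* × SE = 1.654433 × 0.158 = 0.26140.
CI: 0.472 ± 0.26140 → (0.211, 0.733).
With 90% confidence, each one-unit increase in book-to-market ratio is associated with a change of between 0.211 and 0.733 % in stock return, holding the other predictors fixed.

(0.211, 0.733)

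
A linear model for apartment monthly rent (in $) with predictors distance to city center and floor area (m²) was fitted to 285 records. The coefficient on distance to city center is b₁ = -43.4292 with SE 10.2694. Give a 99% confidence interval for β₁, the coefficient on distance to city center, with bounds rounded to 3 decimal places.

(-70.062, -16.797)

df = n − k − 1 = 285 − 2 − 1 = 282.
t* = t_{0.005, 282} = 2.593376.
Margin = t* × SE = 2.593376 × 10.2694 = 26.63241.
CI: -43.4292 ± 26.63241 → (-70.062, -16.797).
With 99% confidence, each one-unit increase in distance to city center is associated with a change of between -70.062 and -16.797 $ in apartment monthly rent, holding the other predictors fixed.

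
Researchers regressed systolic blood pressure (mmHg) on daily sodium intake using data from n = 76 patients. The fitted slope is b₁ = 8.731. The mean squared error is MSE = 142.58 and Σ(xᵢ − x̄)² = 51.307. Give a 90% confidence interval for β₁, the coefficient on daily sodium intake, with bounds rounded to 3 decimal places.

SE(b₁) = √(MSE/Sₓₓ) = √(142.58/51.307) = 1.66702.
df = n − 2 = 74.
t* = t_{0.05, 74} = 1.665707.
Margin = t* × SE = 1.665707 × 1.66702 = 2.77677.
CI: 8.731 ± 2.77677 → (5.954, 11.508).
With 90% confidence, each one-unit increase in daily sodium intake is associated with a change of between 5.954 and 11.508 mmHg in systolic blood pressure.

(5.954, 11.508)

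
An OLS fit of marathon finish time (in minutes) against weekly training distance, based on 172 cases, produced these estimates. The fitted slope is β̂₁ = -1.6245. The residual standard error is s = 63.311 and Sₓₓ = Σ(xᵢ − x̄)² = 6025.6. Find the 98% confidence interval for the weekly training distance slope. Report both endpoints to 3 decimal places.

(-3.540, 0.291)

SE(β̂₁) = s/√Sₓₓ = 63.311/√6025.6 = 0.815603.
df = n − 2 = 170.
t* = t_{0.01, 170} = 2.348483.
Margin = t* × SE = 2.348483 × 0.815603 = 1.91543.
CI: -1.6245 ± 1.91543 → (-3.540, 0.291).
With 98% confidence, each one-unit increase in weekly training distance is associated with a change of between -3.540 and 0.291 minutes in marathon finish time.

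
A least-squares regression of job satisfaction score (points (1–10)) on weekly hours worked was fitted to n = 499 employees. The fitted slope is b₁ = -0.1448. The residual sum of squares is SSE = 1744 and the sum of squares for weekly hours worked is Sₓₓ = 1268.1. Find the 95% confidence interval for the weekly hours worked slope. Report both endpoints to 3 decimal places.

(-0.248, -0.041)

MSE = SSE/(n − 2) = 1744/497 = 3.50905.
SE(b₁) = √(MSE/Sₓₓ) = √(3.50905/1268.1) = 0.0526039.
df = n − 2 = 497.
t* = t_{0.025, 497} = 1.964749.
Margin = t* × SE = 1.964749 × 0.0526039 = 0.10335.
CI: -0.1448 ± 0.10335 → (-0.248, -0.041).
With 95% confidence, each one-unit increase in weekly hours worked is associated with a change of between -0.248 and -0.041 points (1–10) in job satisfaction score.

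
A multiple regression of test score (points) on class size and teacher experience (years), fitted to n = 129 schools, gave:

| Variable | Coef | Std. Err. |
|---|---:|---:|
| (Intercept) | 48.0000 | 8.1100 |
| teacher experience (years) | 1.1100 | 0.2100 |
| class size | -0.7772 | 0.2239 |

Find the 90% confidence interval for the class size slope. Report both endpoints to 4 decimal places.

(-1.1482, -0.4062)

Read off: b = -0.7772, SE = 0.2239 for class size.
df = n − k − 1 = 129 − 2 − 1 = 126.
t* = t_{0.05, 126} = 1.657037.
Margin = t* × SE = 1.657037 × 0.2239 = 0.371011.
CI: -0.7772 ± 0.371011 → (-1.1482, -0.4062).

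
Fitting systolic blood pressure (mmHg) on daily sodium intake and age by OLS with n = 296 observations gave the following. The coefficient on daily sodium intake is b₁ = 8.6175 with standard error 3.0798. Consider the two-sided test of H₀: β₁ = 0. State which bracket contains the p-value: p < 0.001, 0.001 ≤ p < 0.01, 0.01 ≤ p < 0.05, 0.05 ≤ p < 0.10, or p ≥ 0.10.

t = 8.6175 / 3.0798 = 2.798.
df = n − k − 1 = 296 − 2 − 1 = 293.
Two-sided p = 2·P(T_{293} > |t|) ≈ 0.0055.
So 0.001 ≤ p < 0.01.

0.001 ≤ p < 0.01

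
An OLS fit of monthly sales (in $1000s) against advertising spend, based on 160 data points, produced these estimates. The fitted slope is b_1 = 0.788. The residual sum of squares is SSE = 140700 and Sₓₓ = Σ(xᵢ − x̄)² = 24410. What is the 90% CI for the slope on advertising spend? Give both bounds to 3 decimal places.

(0.472, 1.104)

MSE = SSE/(n − 2) = 140700/158 = 890.506.
SE(b_1) = √(MSE/Sₓₓ) = √(890.506/24410) = 0.191001.
df = n − 2 = 158.
t* = t_{0.05, 158} = 1.654555.
Margin = t* × SE = 1.654555 × 0.191001 = 0.31602.
CI: 0.788 ± 0.31602 → (0.472, 1.104).
With 90% confidence, each one-unit increase in advertising spend is associated with a change of between 0.472 and 1.104 $1000s in monthly sales.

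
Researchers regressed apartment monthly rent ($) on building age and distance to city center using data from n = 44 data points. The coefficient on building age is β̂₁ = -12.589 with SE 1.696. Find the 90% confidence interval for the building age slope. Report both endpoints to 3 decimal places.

df = n − k − 1 = 44 − 2 − 1 = 41.
t* = t_{0.05, 41} = 1.682878.
Margin = t* × SE = 1.682878 × 1.696 = 2.85416.
CI: -12.589 ± 2.85416 → (-15.443, -9.735).
With 90% confidence, each one-unit increase in building age is associated with a change of between -15.443 and -9.735 $ in apartment monthly rent, holding the other predictors fixed.

(-15.443, -9.735)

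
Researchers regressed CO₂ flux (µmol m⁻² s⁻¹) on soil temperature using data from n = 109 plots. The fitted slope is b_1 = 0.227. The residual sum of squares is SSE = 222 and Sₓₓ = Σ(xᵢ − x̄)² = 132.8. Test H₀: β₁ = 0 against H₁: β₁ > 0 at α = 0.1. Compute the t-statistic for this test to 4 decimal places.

t = 1.8161

MSE = SSE/(n − 2) = 222/107 = 2.07477.
SE(b_1) = √(MSE/Sₓₓ) = √(2.07477/132.8) = 0.124993.
t = 0.227 / 0.124993 = 1.8161.
df = n − 2 = 107.
One-sided p ≈ 0.0361, which is < 0.1, so reject H₀.
There is evidence that the true slope on soil temperature is positive.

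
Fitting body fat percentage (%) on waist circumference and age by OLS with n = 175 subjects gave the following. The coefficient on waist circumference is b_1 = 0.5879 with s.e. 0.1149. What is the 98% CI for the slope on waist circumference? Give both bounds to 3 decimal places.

(0.318, 0.858)

df = n − k − 1 = 175 − 2 − 1 = 172.
t* = t_{0.01, 172} = 2.348223.
Margin = t* × SE = 2.348223 × 0.1149 = 0.26981.
CI: 0.5879 ± 0.26981 → (0.318, 0.858).
With 98% confidence, each one-unit increase in waist circumference is associated with a change of between 0.318 and 0.858 % in body fat percentage, holding the other predictors fixed.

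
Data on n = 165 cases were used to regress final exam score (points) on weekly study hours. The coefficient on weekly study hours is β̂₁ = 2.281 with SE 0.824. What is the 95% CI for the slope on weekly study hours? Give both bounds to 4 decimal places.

(0.6539, 3.9081)

df = n − 2 = 165 − 2 = 163.
t* = t_{0.025, 163} = 1.974625.
Margin = t* × SE = 1.974625 × 0.824 = 1.627091.
CI: 2.281 ± 1.627091 → (0.6539, 3.9081).
With 95% confidence, each one-unit increase in weekly study hours is associated with a change of between 0.6539 and 3.9081 points in final exam score.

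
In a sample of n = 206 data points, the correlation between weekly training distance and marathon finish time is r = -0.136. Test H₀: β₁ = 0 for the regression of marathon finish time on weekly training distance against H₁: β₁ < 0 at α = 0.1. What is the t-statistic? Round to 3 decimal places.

t = r·√(n − 2)/√(1 − r²) = -0.136·√204/√0.981504 = -1.961.
df = n − 2 = 204.
One-sided p ≈ 0.0256, which is < 0.1, so reject H₀.
There is evidence of a linear association between weekly training distance and marathon finish time.

t = -1.961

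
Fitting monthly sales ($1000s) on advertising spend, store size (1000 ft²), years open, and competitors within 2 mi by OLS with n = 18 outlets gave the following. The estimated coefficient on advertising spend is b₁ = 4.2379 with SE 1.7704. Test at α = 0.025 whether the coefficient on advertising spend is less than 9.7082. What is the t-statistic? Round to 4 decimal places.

t = -3.0899

H₀: β₁ = 9.7082 vs H₁: β₁ < 9.7082.
t = (b₁ − β₁⁰)/SE = (4.2379 − 9.7082) / 1.7704 = -3.0899.
df = n − k − 1 = 18 − 4 − 1 = 13.
One-sided p ≈ 0.0043, which is < 0.025, so reject H₀.
There is evidence that the true slope on advertising spend is below 9.7082 $1000s per unit, holding the other predictors fixed.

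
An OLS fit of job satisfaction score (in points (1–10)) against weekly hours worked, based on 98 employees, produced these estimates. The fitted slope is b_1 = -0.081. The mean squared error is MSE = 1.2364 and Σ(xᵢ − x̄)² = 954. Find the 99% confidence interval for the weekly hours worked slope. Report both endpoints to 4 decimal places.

(-0.1756, 0.0136)

SE(b_1) = √(MSE/Sₓₓ) = √(1.2364/954) = 0.0360002.
df = n − 2 = 96.
t* = t_{0.005, 96} = 2.628016.
Margin = t* × SE = 2.628016 × 0.0360002 = 0.094609.
CI: -0.081 ± 0.094609 → (-0.1756, 0.0136).
With 99% confidence, each one-unit increase in weekly hours worked is associated with a change of between -0.1756 and 0.0136 points (1–10) in job satisfaction score.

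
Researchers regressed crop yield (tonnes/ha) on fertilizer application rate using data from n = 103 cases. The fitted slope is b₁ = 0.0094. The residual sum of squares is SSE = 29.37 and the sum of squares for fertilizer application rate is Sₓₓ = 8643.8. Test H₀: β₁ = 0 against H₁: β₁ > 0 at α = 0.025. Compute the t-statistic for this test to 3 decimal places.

MSE = SSE/(n − 2) = 29.37/101 = 0.290792.
SE(b₁) = √(MSE/Sₓₓ) = √(0.290792/8643.8) = 0.00580015.
t = 0.0094 / 0.00580015 = 1.621.
df = n − 2 = 101.
One-sided p ≈ 0.0541, which is ≥ 0.025, so fail to reject H₀.
The data do not give significant evidence that the true slope on fertilizer application rate is positive.

t = 1.621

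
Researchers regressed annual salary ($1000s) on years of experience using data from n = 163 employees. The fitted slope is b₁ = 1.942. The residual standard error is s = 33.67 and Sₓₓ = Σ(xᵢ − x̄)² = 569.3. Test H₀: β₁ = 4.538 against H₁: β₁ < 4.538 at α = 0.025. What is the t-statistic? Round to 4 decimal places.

SE(b₁) = s/√Sₓₓ = 33.67/√569.3 = 1.41115.
t = (1.942 − 4.538) / 1.41115 = -1.8396.
df = n − 2 = 161.
One-sided p ≈ 0.0338, which is ≥ 0.025, so fail to reject H₀.
The data do not give significant evidence that the true slope on years of experience is below 4.538 $1000s per unit.

t = -1.8396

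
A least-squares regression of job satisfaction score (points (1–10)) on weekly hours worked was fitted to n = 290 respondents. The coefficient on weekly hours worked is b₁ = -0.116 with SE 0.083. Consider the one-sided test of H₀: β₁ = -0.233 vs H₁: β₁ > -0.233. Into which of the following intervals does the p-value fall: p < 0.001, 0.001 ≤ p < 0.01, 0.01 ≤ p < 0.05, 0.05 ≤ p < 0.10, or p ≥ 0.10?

t = (-0.116 − (-0.233)) / 0.083 = 1.410.
df = n − 2 = 290 − 2 = 288.
One-sided p = P(T_{288} > t) ≈ 0.0799.
So 0.05 ≤ p < 0.10.

0.05 ≤ p < 0.10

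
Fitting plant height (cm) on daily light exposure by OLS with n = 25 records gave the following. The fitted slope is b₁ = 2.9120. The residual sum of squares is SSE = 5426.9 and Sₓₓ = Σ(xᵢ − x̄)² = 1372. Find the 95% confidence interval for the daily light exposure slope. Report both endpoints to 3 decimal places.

MSE = SSE/(n − 2) = 5426.9/23 = 235.952.
SE(b₁) = √(MSE/Sₓₓ) = √(235.952/1372) = 0.414701.
df = n − 2 = 23.
t* = t_{0.025, 23} = 2.068658.
Margin = t* × SE = 2.068658 × 0.414701 = 0.85787.
CI: 2.9120 ± 0.85787 → (2.054, 3.770).
With 95% confidence, each one-unit increase in daily light exposure is associated with a change of between 2.054 and 3.770 cm in plant height.

(2.054, 3.770)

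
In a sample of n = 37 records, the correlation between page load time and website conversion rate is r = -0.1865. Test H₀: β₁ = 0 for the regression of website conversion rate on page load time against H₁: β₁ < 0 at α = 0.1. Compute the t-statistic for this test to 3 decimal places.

t = r·√(n − 2)/√(1 − r²) = -0.1865·√35/√0.965218 = -1.123.
df = n − 2 = 35.
One-sided p ≈ 0.1345, which is ≥ 0.1, so fail to reject H₀.
The data do not give significant evidence of a linear association between page load time and website conversion rate.

t = -1.123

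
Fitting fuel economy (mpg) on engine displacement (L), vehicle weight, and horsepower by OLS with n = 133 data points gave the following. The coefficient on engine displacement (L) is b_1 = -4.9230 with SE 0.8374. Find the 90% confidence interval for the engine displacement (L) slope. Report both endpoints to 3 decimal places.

(-6.310, -3.536)

df = n − k − 1 = 133 − 3 − 1 = 129.
t* = t_{0.05, 129} = 1.656752.
Margin = t* × SE = 1.656752 × 0.8374 = 1.38736.
CI: -4.9230 ± 1.38736 → (-6.310, -3.536).
With 90% confidence, each one-unit increase in engine displacement (L) is associated with a change of between -6.310 and -3.536 mpg in fuel economy, holding the other predictors fixed.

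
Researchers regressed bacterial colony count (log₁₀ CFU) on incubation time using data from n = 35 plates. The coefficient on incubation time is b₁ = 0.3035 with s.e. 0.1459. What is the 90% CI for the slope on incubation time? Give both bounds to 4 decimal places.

(0.0566, 0.5504)

df = n − 2 = 35 − 2 = 33.
t* = t_{0.05, 33} = 1.69236.
Margin = t* × SE = 1.69236 × 0.1459 = 0.246915.
CI: 0.3035 ± 0.246915 → (0.0566, 0.5504).
With 90% confidence, each one-unit increase in incubation time is associated with a change of between 0.0566 and 0.5504 log₁₀ CFU in bacterial colony count.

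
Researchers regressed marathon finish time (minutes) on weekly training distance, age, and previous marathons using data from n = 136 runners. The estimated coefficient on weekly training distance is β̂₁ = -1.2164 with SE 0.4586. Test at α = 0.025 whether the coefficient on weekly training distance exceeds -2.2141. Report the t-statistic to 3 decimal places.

H₀: β₁ = -2.2141 vs H₁: β₁ > -2.2141.
t = (β̂₁ − β₁⁰)/SE = (-1.2164 − (-2.2141)) / 0.4586 = 2.176.
df = n − k − 1 = 136 − 3 − 1 = 132.
One-sided p ≈ 0.0157, which is < 0.025, so reject H₀.
There is evidence that the true slope on weekly training distance exceeds -2.2141 minutes per unit, holding the other predictors fixed.

t = 2.176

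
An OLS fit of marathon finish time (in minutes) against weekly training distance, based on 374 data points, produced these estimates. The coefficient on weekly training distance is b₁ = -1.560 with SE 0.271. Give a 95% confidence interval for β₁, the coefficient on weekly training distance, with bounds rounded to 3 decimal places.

(-2.093, -1.027)

df = n − 2 = 374 − 2 = 372.
t* = t_{0.025, 372} = 1.966362.
Margin = t* × SE = 1.966362 × 0.271 = 0.53288.
CI: -1.560 ± 0.53288 → (-2.093, -1.027).
With 95% confidence, each one-unit increase in weekly training distance is associated with a change of between -2.093 and -1.027 minutes in marathon finish time.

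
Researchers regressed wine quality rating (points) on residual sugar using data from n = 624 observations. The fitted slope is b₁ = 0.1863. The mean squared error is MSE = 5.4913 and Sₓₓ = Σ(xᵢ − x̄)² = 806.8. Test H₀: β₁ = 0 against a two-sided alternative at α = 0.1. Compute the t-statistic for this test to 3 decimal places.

t = 2.258

SE(b₁) = √(MSE/Sₓₓ) = √(5.4913/806.8) = 0.0825001.
t = 0.1863 / 0.0825001 = 2.258.
df = n − 2 = 622.
Two-sided p ≈ 0.0243, which is < 0.1, so reject H₀.
There is evidence that residual sugar is associated with wine quality rating.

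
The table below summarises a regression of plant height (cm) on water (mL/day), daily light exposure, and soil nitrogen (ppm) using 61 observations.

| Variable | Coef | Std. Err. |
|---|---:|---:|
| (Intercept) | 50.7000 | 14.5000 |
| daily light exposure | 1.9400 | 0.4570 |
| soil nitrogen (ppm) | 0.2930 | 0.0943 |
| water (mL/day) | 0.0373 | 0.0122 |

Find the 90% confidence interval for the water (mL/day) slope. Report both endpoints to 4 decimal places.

(0.0169, 0.0577)

Read off: b = 0.0373, SE = 0.0122 for water (mL/day).
df = n − k − 1 = 61 − 3 − 1 = 57.
t* = t_{0.05, 57} = 1.672029.
Margin = t* × SE = 1.672029 × 0.0122 = 0.020399.
CI: 0.0373 ± 0.020399 → (0.0169, 0.0577).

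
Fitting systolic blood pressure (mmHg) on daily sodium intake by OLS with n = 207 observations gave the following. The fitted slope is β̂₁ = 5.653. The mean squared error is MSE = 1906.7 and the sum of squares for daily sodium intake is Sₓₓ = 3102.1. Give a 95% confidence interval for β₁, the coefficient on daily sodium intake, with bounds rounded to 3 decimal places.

SE(β̂₁) = √(MSE/Sₓₓ) = √(1906.7/3102.1) = 0.783995.
df = n − 2 = 205.
t* = t_{0.025, 205} = 1.971603.
Margin = t* × SE = 1.971603 × 0.783995 = 1.54573.
CI: 5.653 ± 1.54573 → (4.107, 7.199).
With 95% confidence, each one-unit increase in daily sodium intake is associated with a change of between 4.107 and 7.199 mmHg in systolic blood pressure.

(4.107, 7.199)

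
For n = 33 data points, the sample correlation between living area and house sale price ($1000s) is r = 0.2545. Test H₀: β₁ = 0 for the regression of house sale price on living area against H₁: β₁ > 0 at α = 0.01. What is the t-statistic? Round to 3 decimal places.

t = 1.465

t = r·√(n − 2)/√(1 − r²) = 0.2545·√31/√0.93523 = 1.465.
df = n − 2 = 31.
One-sided p ≈ 0.0765, which is ≥ 0.01, so fail to reject H₀.
The data do not give significant evidence of a linear association between living area and house sale price.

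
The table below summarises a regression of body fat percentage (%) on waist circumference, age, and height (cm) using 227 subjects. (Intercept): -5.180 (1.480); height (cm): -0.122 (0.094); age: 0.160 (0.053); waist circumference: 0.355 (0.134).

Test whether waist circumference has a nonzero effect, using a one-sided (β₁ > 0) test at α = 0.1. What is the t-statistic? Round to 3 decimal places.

Read off: b = 0.355, SE = 0.134 for waist circumference.
H₀: β₁ = 0 vs H₁: β₁ > 0.
t = 0.355 / 0.134 = 2.649.
df = n − k − 1 = 227 − 3 − 1 = 223.
One-sided p ≈ 0.0043, which is < 0.1, so reject H₀.
There is evidence that the true slope on waist circumference is positive, holding the other predictors fixed.

t = 2.649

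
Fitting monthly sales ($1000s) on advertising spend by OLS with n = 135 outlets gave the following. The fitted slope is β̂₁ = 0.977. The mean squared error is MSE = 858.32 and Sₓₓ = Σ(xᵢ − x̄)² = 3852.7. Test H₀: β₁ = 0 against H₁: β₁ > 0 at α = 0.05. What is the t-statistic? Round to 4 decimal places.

SE(β̂₁) = √(MSE/Sₓₓ) = √(858.32/3852.7) = 0.472.
t = 0.977 / 0.472 = 2.0699.
df = n − 2 = 133.
One-sided p ≈ 0.0202, which is < 0.05, so reject H₀.
There is evidence that the true slope on advertising spend is positive.

t = 2.0699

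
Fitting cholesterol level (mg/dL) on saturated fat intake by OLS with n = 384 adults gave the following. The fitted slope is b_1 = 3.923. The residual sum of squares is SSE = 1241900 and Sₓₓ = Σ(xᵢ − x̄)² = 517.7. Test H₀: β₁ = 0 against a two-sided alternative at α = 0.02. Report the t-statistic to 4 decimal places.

MSE = SSE/(n − 2) = 1241900/382 = 3251.05.
SE(b_1) = √(MSE/Sₓₓ) = √(3251.05/517.7) = 2.50595.
t = 3.923 / 2.50595 = 1.5655.
df = n − 2 = 382.
Two-sided p ≈ 0.1183, which is ≥ 0.02, so fail to reject H₀.
The data do not give significant evidence of an association between saturated fat intake and cholesterol level.

t = 1.5655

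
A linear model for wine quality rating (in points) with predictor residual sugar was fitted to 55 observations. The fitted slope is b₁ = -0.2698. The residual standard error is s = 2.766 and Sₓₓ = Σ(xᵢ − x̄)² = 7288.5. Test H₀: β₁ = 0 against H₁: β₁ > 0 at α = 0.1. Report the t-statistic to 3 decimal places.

SE(b₁) = s/√Sₓₓ = 2.766/√7288.5 = 0.0323991.
t = -0.2698 / 0.0323991 = -8.327.
df = n − 2 = 53.
One-sided p ≈ 1.0000, which is ≥ 0.1, so fail to reject H₀.
The data do not give significant evidence that the true slope on residual sugar is positive.

t = -8.327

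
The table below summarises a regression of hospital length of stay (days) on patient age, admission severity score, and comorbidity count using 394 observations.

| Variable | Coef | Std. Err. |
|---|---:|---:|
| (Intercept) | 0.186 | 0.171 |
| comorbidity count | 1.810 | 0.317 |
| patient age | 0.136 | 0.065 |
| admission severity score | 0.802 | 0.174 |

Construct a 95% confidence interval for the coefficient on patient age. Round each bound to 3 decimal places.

(0.008, 0.264)

Read off: b = 0.136, SE = 0.065 for patient age.
df = n − k − 1 = 394 − 3 − 1 = 390.
t* = t_{0.025, 390} = 1.966065.
Margin = t* × SE = 1.966065 × 0.065 = 0.12779.
CI: 0.136 ± 0.12779 → (0.008, 0.264).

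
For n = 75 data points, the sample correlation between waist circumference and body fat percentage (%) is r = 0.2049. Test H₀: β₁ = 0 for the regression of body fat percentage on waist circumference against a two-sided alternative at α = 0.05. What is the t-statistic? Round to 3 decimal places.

t = r·√(n − 2)/√(1 − r²) = 0.2049·√73/√0.958016 = 1.789.
df = n − 2 = 73.
Two-sided p ≈ 0.0778, which is ≥ 0.05, so fail to reject H₀.
The data do not give significant evidence of a linear association between waist circumference and body fat percentage.

t = 1.789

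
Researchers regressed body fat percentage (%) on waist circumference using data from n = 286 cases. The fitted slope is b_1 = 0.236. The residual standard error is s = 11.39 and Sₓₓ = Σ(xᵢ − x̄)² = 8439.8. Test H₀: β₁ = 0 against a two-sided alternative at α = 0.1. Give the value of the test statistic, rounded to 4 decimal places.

SE(b_1) = s/√Sₓₓ = 11.39/√8439.8 = 0.123982.
t = 0.236 / 0.123982 = 1.9035.
df = n − 2 = 284.
Two-sided p ≈ 0.0580, which is < 0.1, so reject H₀.
There is evidence that waist circumference is associated with body fat percentage.

t = 1.9035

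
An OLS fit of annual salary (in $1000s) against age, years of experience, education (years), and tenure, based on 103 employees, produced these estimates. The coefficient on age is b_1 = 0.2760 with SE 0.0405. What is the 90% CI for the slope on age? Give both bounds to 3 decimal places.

(0.209, 0.343)

df = n − k − 1 = 103 − 4 − 1 = 98.
t* = t_{0.05, 98} = 1.660551.
Margin = t* × SE = 1.660551 × 0.0405 = 0.06725.
CI: 0.2760 ± 0.06725 → (0.209, 0.343).
With 90% confidence, each one-unit increase in age is associated with a change of between 0.209 and 0.343 $1000s in annual salary, holding the other predictors fixed.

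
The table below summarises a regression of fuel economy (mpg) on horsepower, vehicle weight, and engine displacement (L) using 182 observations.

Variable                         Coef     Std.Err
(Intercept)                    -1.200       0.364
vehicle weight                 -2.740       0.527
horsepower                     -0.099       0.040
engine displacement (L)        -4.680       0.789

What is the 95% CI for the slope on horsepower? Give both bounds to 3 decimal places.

(-0.178, -0.020)

Read off: b = -0.099, SE = 0.040 for horsepower.
df = n − k − 1 = 182 − 3 − 1 = 178.
t* = t_{0.025, 178} = 1.973381.
Margin = t* × SE = 1.973381 × 0.040 = 0.07894.
CI: -0.099 ± 0.07894 → (-0.178, -0.020).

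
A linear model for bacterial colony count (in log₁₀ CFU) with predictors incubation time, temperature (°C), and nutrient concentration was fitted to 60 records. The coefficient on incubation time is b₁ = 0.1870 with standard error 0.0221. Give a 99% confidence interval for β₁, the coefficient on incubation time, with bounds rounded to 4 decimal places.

df = n − k − 1 = 60 − 3 − 1 = 56.
t* = t_{0.005, 56} = 2.666512.
Margin = t* × SE = 2.666512 × 0.0221 = 0.058930.
CI: 0.1870 ± 0.058930 → (0.1281, 0.2459).
With 99% confidence, each one-unit increase in incubation time is associated with a change of between 0.1281 and 0.2459 log₁₀ CFU in bacterial colony count, holding the other predictors fixed.

(0.1281, 0.2459)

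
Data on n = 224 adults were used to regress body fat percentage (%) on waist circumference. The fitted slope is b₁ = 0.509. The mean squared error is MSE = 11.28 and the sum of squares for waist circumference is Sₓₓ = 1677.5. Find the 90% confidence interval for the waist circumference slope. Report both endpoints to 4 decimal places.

SE(b₁) = √(MSE/Sₓₓ) = √(11.28/1677.5) = 0.0820018.
df = n − 2 = 222.
t* = t_{0.05, 222} = 1.651746.
Margin = t* × SE = 1.651746 × 0.0820018 = 0.135446.
CI: 0.509 ± 0.135446 → (0.3736, 0.6444).
With 90% confidence, each one-unit increase in waist circumference is associated with a change of between 0.3736 and 0.6444 % in body fat percentage.

(0.3736, 0.6444)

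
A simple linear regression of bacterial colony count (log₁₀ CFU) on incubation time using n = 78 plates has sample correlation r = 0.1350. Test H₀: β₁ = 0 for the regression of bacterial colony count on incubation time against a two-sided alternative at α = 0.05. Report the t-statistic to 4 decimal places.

t = r·√(n − 2)/√(1 − r²) = 0.1350·√76/√0.981775 = 1.1878.
df = n − 2 = 76.
Two-sided p ≈ 0.2386, which is ≥ 0.05, so fail to reject H₀.
The data do not give significant evidence of a linear association between incubation time and bacterial colony count.

t = 1.1878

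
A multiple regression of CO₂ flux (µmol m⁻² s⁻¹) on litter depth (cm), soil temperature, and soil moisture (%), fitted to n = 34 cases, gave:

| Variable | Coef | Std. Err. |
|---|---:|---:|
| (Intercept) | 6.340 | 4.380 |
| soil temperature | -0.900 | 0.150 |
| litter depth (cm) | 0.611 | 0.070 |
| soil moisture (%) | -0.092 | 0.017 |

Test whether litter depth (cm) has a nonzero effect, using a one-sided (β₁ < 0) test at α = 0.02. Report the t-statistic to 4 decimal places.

Read off: b = 0.611, SE = 0.070 for litter depth (cm).
H₀: β₁ = 0 vs H₁: β₁ < 0.
t = 0.611 / 0.070 = 8.7286.
df = n − k − 1 = 34 − 3 − 1 = 30.
One-sided p ≈ 1.0000, which is ≥ 0.02, so fail to reject H₀.
The data do not give significant evidence that the true slope on litter depth (cm) is negative, holding the other predictors fixed.

t = 8.7286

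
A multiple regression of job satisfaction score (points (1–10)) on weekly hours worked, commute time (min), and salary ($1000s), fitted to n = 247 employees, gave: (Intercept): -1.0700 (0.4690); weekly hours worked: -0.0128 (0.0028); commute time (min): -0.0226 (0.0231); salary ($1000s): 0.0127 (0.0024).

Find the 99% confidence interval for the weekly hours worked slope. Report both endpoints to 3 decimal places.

Read off: b = -0.0128, SE = 0.0028 for weekly hours worked.
df = n − k − 1 = 247 − 3 − 1 = 243.
t* = t_{0.005, 243} = 2.596212.
Margin = t* × SE = 2.596212 × 0.0028 = 0.00727.
CI: -0.0128 ± 0.00727 → (-0.020, -0.006).

(-0.020, -0.006)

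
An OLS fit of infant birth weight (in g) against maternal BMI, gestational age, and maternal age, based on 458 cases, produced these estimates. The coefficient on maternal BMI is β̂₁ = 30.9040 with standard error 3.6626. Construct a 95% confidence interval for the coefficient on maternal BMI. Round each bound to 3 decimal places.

df = n − k − 1 = 458 − 3 − 1 = 454.
t* = t_{0.025, 454} = 1.965203.
Margin = t* × SE = 1.965203 × 3.6626 = 7.19775.
CI: 30.9040 ± 7.19775 → (23.706, 38.102).
With 95% confidence, each one-unit increase in maternal BMI is associated with a change of between 23.706 and 38.102 g in infant birth weight, holding the other predictors fixed.

(23.706, 38.102)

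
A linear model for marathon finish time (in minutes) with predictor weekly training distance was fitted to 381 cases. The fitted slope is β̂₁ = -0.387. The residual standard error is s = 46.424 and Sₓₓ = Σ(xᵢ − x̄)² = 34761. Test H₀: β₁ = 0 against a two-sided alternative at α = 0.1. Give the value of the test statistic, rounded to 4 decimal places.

SE(β̂₁) = s/√Sₓₓ = 46.424/√34761 = 0.248998.
t = -0.387 / 0.248998 = -1.5542.
df = n − 2 = 379.
Two-sided p ≈ 0.1210, which is ≥ 0.1, so fail to reject H₀.
The data do not give significant evidence of an association between weekly training distance and marathon finish time.

t = -1.5542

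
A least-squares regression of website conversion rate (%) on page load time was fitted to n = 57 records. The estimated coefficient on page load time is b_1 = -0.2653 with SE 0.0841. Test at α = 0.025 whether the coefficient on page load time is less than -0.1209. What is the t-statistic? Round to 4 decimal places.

H₀: β₁ = -0.1209 vs H₁: β₁ < -0.1209.
t = (b_1 − β₁⁰)/SE = (-0.2653 − (-0.1209)) / 0.0841 = -1.7170.
df = n − 2 = 57 − 2 = 55.
One-sided p ≈ 0.0458, which is ≥ 0.025, so fail to reject H₀.
The data do not give significant evidence that the true slope on page load time is below -0.1209 % per unit.

t = -1.7170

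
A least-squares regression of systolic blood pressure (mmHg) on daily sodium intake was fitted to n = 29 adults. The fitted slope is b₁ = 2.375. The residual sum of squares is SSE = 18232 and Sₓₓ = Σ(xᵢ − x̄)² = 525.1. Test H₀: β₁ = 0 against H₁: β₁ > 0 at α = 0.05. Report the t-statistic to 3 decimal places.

t = 2.094

MSE = SSE/(n − 2) = 18232/27 = 675.259.
SE(b₁) = √(MSE/Sₓₓ) = √(675.259/525.1) = 1.134.
t = 2.375 / 1.134 = 2.094.
df = n − 2 = 27.
One-sided p ≈ 0.0229, which is < 0.05, so reject H₀.
There is evidence that the true slope on daily sodium intake is positive.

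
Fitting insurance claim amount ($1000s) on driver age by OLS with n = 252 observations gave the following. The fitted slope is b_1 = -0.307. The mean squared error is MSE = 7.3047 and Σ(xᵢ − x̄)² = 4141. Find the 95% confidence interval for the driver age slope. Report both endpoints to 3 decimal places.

(-0.390, -0.224)

SE(b_1) = √(MSE/Sₓₓ) = √(7.3047/4141) = 0.0419999.
df = n − 2 = 250.
t* = t_{0.025, 250} = 1.969498.
Margin = t* × SE = 1.969498 × 0.0419999 = 0.08272.
CI: -0.307 ± 0.08272 → (-0.390, -0.224).
With 95% confidence, each one-unit increase in driver age is associated with a change of between -0.390 and -0.224 $1000s in insurance claim amount.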